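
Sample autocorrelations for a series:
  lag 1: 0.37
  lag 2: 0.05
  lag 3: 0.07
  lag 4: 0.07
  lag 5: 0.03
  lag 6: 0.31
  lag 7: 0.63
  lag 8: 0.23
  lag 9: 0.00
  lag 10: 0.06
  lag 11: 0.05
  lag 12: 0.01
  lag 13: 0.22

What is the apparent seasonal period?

The largest autocorrelation is r_7 = 0.63; the remaining lags stay at or below 0.37. The elevated value at lag 1 (0.37), dropping to 0.05 at lag 2, reflects decaying short-term dependence rather than seasonality.
The dominant spike at lag 7 indicates a seasonal period of 7.

7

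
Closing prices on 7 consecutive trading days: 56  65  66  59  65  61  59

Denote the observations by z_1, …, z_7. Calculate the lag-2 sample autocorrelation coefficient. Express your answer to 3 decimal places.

-0.292

Mean z̄ = (56 + 65 + 66 + 59 + 65 + 61 + 59)/7 = 61.5714
Deviations from mean: -5.5714, 3.4286, 4.4286, -2.5714, 3.4286, -0.5714, -2.5714
Σ(z_t−z̄)(z_{t+2}−z̄) = (-24.6735) + (-8.8163) + (15.1837) + (1.4694) + (-8.8163) = -25.6531
Denominator Σ(z_t−z̄)² = 87.7143
r_2 = -25.6531 / 87.7143 = -0.292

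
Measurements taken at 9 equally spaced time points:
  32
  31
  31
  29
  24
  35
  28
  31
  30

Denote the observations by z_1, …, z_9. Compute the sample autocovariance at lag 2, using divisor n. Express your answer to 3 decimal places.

Mean z̄ = (32 + 31 + 31 + 29 + 24 + 35 + 28 + 31 + 30)/9 = 30.1111
Σ_{t=1}^{7}(z_t−z̄)(z_{t+2}−z̄) = 7.3086
γ_2 = 7.3086 / 9 = 0.812

0.812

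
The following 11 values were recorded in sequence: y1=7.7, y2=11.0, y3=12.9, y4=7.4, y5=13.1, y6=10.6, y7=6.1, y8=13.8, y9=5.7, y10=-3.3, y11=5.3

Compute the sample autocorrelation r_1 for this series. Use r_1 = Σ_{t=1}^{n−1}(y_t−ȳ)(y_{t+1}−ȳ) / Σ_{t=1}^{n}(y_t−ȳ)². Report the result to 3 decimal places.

0.194

Mean ȳ = (7.7 + 11.0 + 12.9 + 7.4 + 13.1 + 10.6 + 6.1 + 13.8 + 5.7 − 3.3 + 5.3)/11 = 8.2091
Numerator Σ_{t=1}^{10}(y_t−ȳ)(y_{t+1}−ȳ) = 47.1081
Denominator Σ(y_t−ȳ)² = 243.2691
r_1 = 47.1081 / 243.2691 = 0.194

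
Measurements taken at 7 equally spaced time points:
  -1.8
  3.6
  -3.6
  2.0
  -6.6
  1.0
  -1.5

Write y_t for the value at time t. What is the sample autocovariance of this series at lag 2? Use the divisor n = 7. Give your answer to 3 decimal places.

5.616

Mean ȳ = (-1.8 + 3.6 − 3.6 + 2.0 − 6.6 + 1.0 − 1.5)/7 = -0.9857
Σ_{t=1}^{5}(y_t−ȳ)(y_{t+2}−ȳ) = 39.3139
γ_2 = 39.3139 / 7 = 5.616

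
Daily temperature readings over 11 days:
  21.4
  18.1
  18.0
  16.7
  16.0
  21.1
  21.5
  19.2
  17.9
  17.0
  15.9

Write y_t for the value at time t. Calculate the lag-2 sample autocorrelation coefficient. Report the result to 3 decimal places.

-0.252

Mean ȳ = (21.4 + 18.1 + 18.0 + 16.7 + 16.0 + 21.1 + 21.5 + 19.2 + 17.9 + 17.0 + 15.9)/11 = 18.4364
Numerator Σ_{t=1}^{9}(y_t−ȳ)(y_{t+2}−ȳ) = -11.0808
Denominator Σ(y_t−ȳ)² = 43.8855
r_2 = -11.0808 / 43.8855 = -0.252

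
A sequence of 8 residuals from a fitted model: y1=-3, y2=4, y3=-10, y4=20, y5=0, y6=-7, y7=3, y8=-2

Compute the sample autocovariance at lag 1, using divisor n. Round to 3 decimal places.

Mean ȳ = (-3 + 4 − 10 + 20 + 0 − 7 + 3 − 2)/8 = 0.6250
Deviations: -3.6250, 3.3750, -10.6250, 19.3750, -0.6250, -7.6250, 2.3750, -2.6250
Σ_{t=1}^{7}(y_t−ȳ)(y_{t+1}−ȳ) = -285.6406
γ_1 = -285.6406 / 8 = -35.705

-35.705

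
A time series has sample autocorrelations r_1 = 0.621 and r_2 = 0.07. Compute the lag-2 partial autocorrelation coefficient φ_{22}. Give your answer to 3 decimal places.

-0.514

φ_{22} = (r_2 − r_1²) / (1 − r_1²)
r_1² = (0.621)² = 0.385641
Numerator = 0.07 − 0.3856 = -0.3156; denominator = 1 − 0.3856 = 0.6144
φ_{22} = -0.3156 / 0.6144 = -0.514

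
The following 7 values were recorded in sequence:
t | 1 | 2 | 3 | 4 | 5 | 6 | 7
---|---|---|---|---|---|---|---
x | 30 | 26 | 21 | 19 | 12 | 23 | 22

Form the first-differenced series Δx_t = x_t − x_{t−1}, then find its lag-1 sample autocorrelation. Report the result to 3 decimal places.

First differences Δx: -4, -5, -2, -7, 11, -1
Mean of differences = -1.3333
Numerator Σ(Δx_t−Δx̄)(Δx_{t+1}−Δx̄) = -49.7778
Denominator Σ(Δx_t−Δx̄)² = 205.3333
r_1(Δx) = -49.7778 / 205.3333 = -0.242

-0.242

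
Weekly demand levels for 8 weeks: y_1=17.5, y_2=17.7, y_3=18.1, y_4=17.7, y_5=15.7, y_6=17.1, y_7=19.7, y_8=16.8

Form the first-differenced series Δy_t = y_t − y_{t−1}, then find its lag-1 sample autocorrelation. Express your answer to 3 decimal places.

-0.270

First differences Δy: 0.2, 0.4, -0.4, -2.0, 1.4, 2.6, -2.9
Mean of differences = -0.1000
Numerator Σ(Δy_t−Δȳ)(Δy_{t+1}−Δȳ) = -5.7900
Denominator Σ(Δy_t−Δȳ)² = 21.4200
r_1(Δy) = -5.7900 / 21.4200 = -0.270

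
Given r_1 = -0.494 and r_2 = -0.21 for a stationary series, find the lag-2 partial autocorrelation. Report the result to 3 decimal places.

-0.601

φ_{22} = (r_2 − r_1²) / (1 − r_1²)
r_1² = (-0.494)² = 0.244036
Numerator = -0.21 − 0.2440 = -0.4540; denominator = 1 − 0.2440 = 0.7560
φ_{22} = -0.4540 / 0.7560 = -0.601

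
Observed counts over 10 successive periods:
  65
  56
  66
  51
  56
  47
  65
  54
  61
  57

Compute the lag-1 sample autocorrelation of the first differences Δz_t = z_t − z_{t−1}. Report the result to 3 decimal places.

First differences Δz: -9, 10, -15, 5, -9, 18, -11, 7, -4
Mean of differences = -0.8889
Numerator Σ(Δz_t−Δz̄)(Δz_{t+1}−Δz̄) = -821.3457
Denominator Σ(Δz_t−Δz̄)² = 1014.8889
r_1(Δz) = -821.3457 / 1014.8889 = -0.809

-0.809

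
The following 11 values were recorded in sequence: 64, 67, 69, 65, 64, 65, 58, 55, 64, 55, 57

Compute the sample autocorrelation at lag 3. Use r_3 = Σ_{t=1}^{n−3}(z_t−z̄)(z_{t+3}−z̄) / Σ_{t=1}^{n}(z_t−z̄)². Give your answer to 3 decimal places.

Mean z̄ = (64 + 67 + 69 + 65 + 64 + 65 + 58 + 55 + 64 + 55 + 57)/11 = 62.0909
Numerator Σ_{t=1}^{8}(z_t−z̄)(z_{t+3}−z̄) = 80.2479
Denominator Σ(z_t−z̄)² = 242.9091
r_3 = 80.2479 / 242.9091 = 0.330

0.330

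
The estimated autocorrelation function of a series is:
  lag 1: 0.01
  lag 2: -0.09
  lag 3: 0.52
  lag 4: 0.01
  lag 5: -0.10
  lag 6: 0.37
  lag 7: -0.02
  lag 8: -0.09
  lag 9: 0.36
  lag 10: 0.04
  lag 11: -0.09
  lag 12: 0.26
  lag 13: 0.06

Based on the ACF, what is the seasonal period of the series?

The largest autocorrelation is r_3 = 0.52, with weaker echoes at lags 6 (0.37), 9 (0.36) and 12 (0.26); the remaining lags stay at or below 0.06.
The dominant spike at lag 3 indicates a seasonal period of 3.

3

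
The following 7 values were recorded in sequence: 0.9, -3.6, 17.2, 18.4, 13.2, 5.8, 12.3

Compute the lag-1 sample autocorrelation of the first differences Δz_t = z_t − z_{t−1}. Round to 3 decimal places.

-0.190

First differences Δz: -4.5, 20.8, 1.2, -5.2, -7.4, 6.5
Mean of differences = 1.9000
Numerator Σ(Δz_t−Δz̄)(Δz_{t+1}−Δz̄) = -105.9700
Denominator Σ(Δz_t−Δz̄)² = 556.7200
r_1(Δz) = -105.9700 / 556.7200 = -0.190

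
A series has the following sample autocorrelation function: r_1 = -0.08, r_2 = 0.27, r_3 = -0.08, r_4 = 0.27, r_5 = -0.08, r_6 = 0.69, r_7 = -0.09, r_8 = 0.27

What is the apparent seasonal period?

The largest autocorrelation is r_6 = 0.69; the remaining lags stay at or below 0.27.
The dominant spike at lag 6 indicates a seasonal period of 6.

6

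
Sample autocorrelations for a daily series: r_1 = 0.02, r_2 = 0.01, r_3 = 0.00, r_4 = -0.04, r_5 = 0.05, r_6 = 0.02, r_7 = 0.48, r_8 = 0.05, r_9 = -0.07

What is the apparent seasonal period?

The largest autocorrelation is r_7 = 0.48; the remaining lags stay at or below 0.05.
The dominant spike at lag 7 indicates a seasonal period of 7.

7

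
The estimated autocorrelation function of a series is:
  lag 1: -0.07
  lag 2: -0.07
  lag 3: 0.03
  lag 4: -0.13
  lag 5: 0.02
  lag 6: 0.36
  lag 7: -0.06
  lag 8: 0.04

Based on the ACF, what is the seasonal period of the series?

The largest autocorrelation is r_6 = 0.36; the remaining lags stay at or below 0.04.
The dominant spike at lag 6 indicates a seasonal period of 6.

6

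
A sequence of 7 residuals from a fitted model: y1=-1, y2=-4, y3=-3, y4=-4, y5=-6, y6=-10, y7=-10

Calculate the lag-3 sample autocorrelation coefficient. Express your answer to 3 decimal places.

Mean ȳ = (-1 − 4 − 3 − 4 − 6 − 10 − 10)/7 = -5.4286
Σ(y_t−ȳ)(y_{t+3}−ȳ) = (6.3265) + (-0.8163) + (-11.1020) + (-6.5306) = -12.1224
Denominator Σ(y_t−ȳ)² = 71.7143
r_3 = -12.1224 / 71.7143 = -0.169

-0.169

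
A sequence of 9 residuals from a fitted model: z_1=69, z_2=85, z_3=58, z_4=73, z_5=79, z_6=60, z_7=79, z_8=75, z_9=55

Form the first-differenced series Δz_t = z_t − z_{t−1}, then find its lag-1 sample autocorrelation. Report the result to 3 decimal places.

-0.525

First differences Δz: 16, -27, 15, 6, -19, 19, -4, -20
Mean of differences = -1.7500
Numerator Σ(Δz_t−Δz̄)(Δz_{t+1}−Δz̄) = -1238.5625
Denominator Σ(Δz_t−Δz̄)² = 2359.5000
r_1(Δz) = -1238.5625 / 2359.5000 = -0.525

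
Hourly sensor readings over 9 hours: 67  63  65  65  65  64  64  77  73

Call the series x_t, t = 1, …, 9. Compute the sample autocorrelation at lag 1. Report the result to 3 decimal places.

0.335

Mean x̄ = (67 + 63 + 65 + 65 + 65 + 64 + 64 + 77 + 73)/9 = 67.0000
Numerator Σ_{t=1}^{8}(x_t−x̄)(x_{t+1}−x̄) = 61.0000
Denominator Σ(x_t−x̄)² = 182.0000
r_1 = 61.0000 / 182.0000 = 0.335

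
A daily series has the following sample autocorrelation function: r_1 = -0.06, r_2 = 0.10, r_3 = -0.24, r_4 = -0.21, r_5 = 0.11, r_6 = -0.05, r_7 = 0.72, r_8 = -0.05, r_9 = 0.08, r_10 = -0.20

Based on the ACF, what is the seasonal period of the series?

The largest autocorrelation is r_7 = 0.72; the remaining lags stay at or below 0.11.
The dominant spike at lag 7 indicates a seasonal period of 7.

7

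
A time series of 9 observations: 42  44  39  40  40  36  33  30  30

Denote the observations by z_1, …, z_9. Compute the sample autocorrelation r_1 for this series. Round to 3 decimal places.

Mean z̄ = (42 + 44 + 39 + 40 + 40 + 36 + 33 + 30 + 30)/9 = 37.1111
Numerator Σ_{t=1}^{8}(z_t−z̄)(z_{t+1}−z̄) = 141.6543
Denominator Σ(z_t−z̄)² = 210.8889
r_1 = 141.6543 / 210.8889 = 0.672

0.672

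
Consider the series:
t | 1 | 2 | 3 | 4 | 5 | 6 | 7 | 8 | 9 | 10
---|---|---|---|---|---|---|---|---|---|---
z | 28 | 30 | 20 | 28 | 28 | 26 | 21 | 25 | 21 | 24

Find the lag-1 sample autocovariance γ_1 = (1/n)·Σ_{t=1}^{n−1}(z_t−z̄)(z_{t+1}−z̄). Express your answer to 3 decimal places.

-1.291

Mean z̄ = (28 + 30 + 20 + 28 + 28 + 26 + 21 + 25 + 21 + 24)/10 = 25.1000
Σ_{t=1}^{9}(z_t−z̄)(z_{t+1}−z̄) = -12.9100
γ_1 = -12.9100 / 10 = -1.291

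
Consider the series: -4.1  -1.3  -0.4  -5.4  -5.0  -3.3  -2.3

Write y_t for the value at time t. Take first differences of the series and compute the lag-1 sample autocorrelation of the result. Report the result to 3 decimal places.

-0.029

First differences Δy: 2.8, 0.9, -5.0, 0.4, 1.7, 1.0
Mean of differences = 0.3000
Numerator Σ(Δy_t−Δȳ)(Δy_{t+1}−Δȳ) = -1.0900
Denominator Σ(Δy_t−Δȳ)² = 37.1600
r_1(Δy) = -1.0900 / 37.1600 = -0.029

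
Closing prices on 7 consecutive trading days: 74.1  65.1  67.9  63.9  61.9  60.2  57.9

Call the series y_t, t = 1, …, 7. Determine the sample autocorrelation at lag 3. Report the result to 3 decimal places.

Mean ȳ = (74.1 + 65.1 + 67.9 + 63.9 + 61.9 + 60.2 + 57.9)/7 = 64.4286
Deviations from mean: 9.6714, 0.6714, 3.4714, -0.5286, -2.5286, -4.2286, -6.5286
Numerator Σ_{t=1}^{4}(y_t−ȳ)(y_{t+3}−ȳ) = -18.0382
Denominator Σ(y_t−ȳ)² = 173.2143
r_3 = -18.0382 / 173.2143 = -0.104

-0.104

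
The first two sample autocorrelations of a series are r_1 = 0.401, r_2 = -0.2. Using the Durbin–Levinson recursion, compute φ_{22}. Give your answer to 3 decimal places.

φ_{22} = (r_2 − r_1²) / (1 − r_1²)
r_1² = (0.401)² = 0.160801
Numerator = -0.2 − 0.1608 = -0.3608; denominator = 1 − 0.1608 = 0.8392
φ_{22} = -0.3608 / 0.8392 = -0.430

-0.430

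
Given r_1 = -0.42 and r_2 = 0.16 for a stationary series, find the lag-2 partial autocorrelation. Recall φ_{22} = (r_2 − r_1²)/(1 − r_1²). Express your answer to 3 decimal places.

φ_{22} = (r_2 − r_1²) / (1 − r_1²)
r_1² = (-0.42)² = 0.1764
Numerator = 0.16 − 0.1764 = -0.0164; denominator = 1 − 0.1764 = 0.8236
φ_{22} = -0.0164 / 0.8236 = -0.020

-0.020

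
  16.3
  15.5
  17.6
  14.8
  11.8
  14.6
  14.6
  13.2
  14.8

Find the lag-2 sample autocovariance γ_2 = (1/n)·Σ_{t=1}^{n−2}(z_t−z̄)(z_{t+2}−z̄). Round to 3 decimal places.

Mean z̄ = (16.3 + 15.5 + 17.6 + 14.8 + 11.8 + 14.6 + 14.6 + 13.2 + 14.8)/9 = 14.8000
Σ_{t=1}^{7}(z_t−z̄)(z_{t+2}−z̄) = -3.2800
γ_2 = -3.2800 / 9 = -0.364

-0.364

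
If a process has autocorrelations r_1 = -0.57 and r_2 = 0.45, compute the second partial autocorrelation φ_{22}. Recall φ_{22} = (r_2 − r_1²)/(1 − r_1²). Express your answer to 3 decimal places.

φ_{22} = (r_2 − r_1²) / (1 − r_1²)
r_1² = (-0.57)² = 0.3249
Numerator = 0.45 − 0.3249 = 0.1251; denominator = 1 − 0.3249 = 0.6751
φ_{22} = 0.1251 / 0.6751 = 0.185

0.185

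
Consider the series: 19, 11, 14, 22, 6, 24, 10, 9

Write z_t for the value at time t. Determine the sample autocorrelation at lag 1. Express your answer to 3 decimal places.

Mean z̄ = (19 + 11 + 14 + 22 + 6 + 24 + 10 + 9)/8 = 14.3750
Deviations from mean: 4.6250, -3.3750, -0.3750, 7.6250, -8.3750, 9.6250, -4.3750, -5.3750
Numerator Σ_{t=1}^{7}(z_t−z̄)(z_{t+1}−z̄) = -180.2656
Denominator Σ(z_t−z̄)² = 301.8750
r_1 = -180.2656 / 301.8750 = -0.597

-0.597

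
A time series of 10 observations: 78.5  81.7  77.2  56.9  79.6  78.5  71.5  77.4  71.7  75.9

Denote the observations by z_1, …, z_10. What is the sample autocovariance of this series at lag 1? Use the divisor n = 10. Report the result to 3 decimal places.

-10.095

Mean z̄ = (78.5 + 81.7 + 77.2 + 56.9 + 79.6 + 78.5 + 71.5 + 77.4 + 71.7 + 75.9)/10 = 74.8900
Σ_{t=1}^{9}(z_t−z̄)(z_{t+1}−z̄) = -100.9471
γ_1 = -100.9471 / 10 = -10.095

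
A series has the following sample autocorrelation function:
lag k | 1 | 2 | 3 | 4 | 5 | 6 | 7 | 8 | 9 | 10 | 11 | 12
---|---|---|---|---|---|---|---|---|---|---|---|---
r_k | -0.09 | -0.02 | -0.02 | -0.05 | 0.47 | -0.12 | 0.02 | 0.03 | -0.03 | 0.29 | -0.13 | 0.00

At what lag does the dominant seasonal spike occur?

The largest autocorrelation is r_5 = 0.47, with a weaker echo at lag 10 (0.29); the remaining lags stay at or below 0.03.
The dominant spike at lag 5 indicates a seasonal period of 5.

5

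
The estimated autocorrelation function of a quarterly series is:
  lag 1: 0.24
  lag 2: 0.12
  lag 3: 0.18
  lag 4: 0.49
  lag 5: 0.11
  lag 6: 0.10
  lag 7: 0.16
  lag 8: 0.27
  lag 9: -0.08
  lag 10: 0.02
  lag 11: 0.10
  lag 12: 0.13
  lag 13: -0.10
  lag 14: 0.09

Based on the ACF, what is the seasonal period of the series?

The largest autocorrelation is r_4 = 0.49, with a weaker echo at lag 8 (0.27); the remaining lags stay at or below 0.24. The elevated value at lag 1 (0.24), dropping to 0.12 at lag 2, reflects decaying short-term dependence rather than seasonality.
The dominant spike at lag 4 indicates a seasonal period of 4.

4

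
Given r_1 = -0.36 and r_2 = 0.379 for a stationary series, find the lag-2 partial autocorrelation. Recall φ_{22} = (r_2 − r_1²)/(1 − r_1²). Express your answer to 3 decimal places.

φ_{22} = (r_2 − r_1²) / (1 − r_1²)
r_1² = (-0.36)² = 0.1296
Numerator = 0.379 − 0.1296 = 0.2494; denominator = 1 − 0.1296 = 0.8704
φ_{22} = 0.2494 / 0.8704 = 0.287

0.287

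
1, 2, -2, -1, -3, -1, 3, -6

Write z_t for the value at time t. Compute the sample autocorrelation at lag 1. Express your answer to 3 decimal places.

-0.298

Mean z̄ = (1 + 2 − 2 − 1 − 3 − 1 + 3 − 6)/8 = -0.8750
Σ(z_t−z̄)(z_{t+1}−z̄) = (5.3906) + (-3.2344) + (0.1406) + (0.2656) + (0.2656) + (-0.4844) + (-19.8594) = -17.5156
Denominator Σ(z_t−z̄)² = 58.8750
r_1 = -17.5156 / 58.8750 = -0.298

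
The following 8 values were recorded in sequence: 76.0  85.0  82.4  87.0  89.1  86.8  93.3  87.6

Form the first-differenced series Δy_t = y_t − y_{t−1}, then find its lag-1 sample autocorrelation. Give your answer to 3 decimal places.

First differences Δy: 9.0, -2.6, 4.6, 2.1, -2.3, 6.5, -5.7
Mean of differences = 1.6571
Numerator Σ(Δy_t−Δȳ)(Δy_{t+1}−Δȳ) = -99.0304
Denominator Σ(Δy_t−Δȳ)² = 174.1371
r_1(Δy) = -99.0304 / 174.1371 = -0.569

-0.569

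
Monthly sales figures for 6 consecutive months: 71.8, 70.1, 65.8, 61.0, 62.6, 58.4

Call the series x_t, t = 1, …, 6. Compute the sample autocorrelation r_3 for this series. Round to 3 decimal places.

Mean x̄ = (71.8 + 70.1 + 65.8 + 61.0 + 62.6 + 58.4)/6 = 64.9500
Σ(x_t−x̄)(x_{t+3}−x̄) = (-27.0575) + (-12.1025) + (-5.5675) = -44.7275
Denominator Σ(x_t−x̄)² = 138.1950
r_3 = -44.7275 / 138.1950 = -0.324

-0.324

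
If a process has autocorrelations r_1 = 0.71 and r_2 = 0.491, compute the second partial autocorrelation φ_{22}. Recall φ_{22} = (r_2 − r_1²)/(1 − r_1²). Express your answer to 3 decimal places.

φ_{22} = (r_2 − r_1²) / (1 − r_1²)
r_1² = (0.71)² = 0.5041
Numerator = 0.491 − 0.5041 = -0.0131; denominator = 1 − 0.5041 = 0.4959
φ_{22} = -0.0131 / 0.4959 = -0.026

-0.026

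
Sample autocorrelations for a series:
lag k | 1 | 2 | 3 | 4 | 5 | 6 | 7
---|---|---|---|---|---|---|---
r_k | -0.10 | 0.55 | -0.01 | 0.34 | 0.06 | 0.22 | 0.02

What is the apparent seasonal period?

The largest autocorrelation is r_2 = 0.55, with weaker echoes at lags 4 (0.34) and 6 (0.22); the remaining lags stay at or below 0.06.
The dominant spike at lag 2 indicates a seasonal period of 2.

2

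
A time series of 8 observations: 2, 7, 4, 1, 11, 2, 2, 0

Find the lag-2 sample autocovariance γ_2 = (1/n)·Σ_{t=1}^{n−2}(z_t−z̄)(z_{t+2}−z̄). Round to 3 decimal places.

Mean z̄ = (2 + 7 + 4 + 1 + 11 + 2 + 2 + 0)/8 = 3.6250
Σ_{t=1}^{6}(z_t−z̄)(z_{t+2}−z̄) = -8.5313
γ_2 = -8.5313 / 8 = -1.066

-1.066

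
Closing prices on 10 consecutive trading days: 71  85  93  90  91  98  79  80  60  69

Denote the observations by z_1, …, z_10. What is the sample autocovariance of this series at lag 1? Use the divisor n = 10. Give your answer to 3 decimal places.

59.984

Mean z̄ = (71 + 85 + 93 + 90 + 91 + 98 + 79 + 80 + 60 + 69)/10 = 81.6000
Σ_{t=1}^{9}(z_t−z̄)(z_{t+1}−z̄) = 599.8400
γ_1 = 599.8400 / 10 = 59.984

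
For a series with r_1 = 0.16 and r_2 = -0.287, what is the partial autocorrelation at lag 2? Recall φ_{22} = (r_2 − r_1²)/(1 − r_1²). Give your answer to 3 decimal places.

-0.321

φ_{22} = (r_2 − r_1²) / (1 − r_1²)
r_1² = (0.16)² = 0.0256
Numerator = -0.287 − 0.0256 = -0.3126; denominator = 1 − 0.0256 = 0.9744
φ_{22} = -0.3126 / 0.9744 = -0.321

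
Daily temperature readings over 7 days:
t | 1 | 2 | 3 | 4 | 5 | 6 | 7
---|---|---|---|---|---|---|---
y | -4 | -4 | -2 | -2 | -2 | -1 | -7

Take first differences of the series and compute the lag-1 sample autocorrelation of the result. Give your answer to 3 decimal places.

-0.120

First differences Δy: 0, 2, 0, 0, 1, -6
Mean of differences = -0.5000
Numerator Σ(Δy_t−Δȳ)(Δy_{t+1}−Δȳ) = -4.7500
Denominator Σ(Δy_t−Δȳ)² = 39.5000
r_1(Δy) = -4.7500 / 39.5000 = -0.120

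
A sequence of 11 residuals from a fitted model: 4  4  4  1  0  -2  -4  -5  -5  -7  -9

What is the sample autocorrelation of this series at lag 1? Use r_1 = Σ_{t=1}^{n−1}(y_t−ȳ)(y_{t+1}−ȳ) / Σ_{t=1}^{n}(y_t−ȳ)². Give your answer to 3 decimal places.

0.739

Mean ȳ = (4 + 4 + 4 + 1 + 0 − 2 − 4 − 5 − 5 − 7 − 9)/11 = -1.7273
Numerator Σ_{t=1}^{10}(y_t−ȳ)(y_{t+1}−ȳ) = 159.8347
Denominator Σ(y_t−ȳ)² = 216.1818
r_1 = 159.8347 / 216.1818 = 0.739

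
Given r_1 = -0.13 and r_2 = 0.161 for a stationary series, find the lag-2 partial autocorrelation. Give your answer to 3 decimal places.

0.147

φ_{22} = (r_2 − r_1²) / (1 − r_1²)
r_1² = (-0.13)² = 0.0169
Numerator = 0.161 − 0.0169 = 0.1441; denominator = 1 − 0.0169 = 0.9831
φ_{22} = 0.1441 / 0.9831 = 0.147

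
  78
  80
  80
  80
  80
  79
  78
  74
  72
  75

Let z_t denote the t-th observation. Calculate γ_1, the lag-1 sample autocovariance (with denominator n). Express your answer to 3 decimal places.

5.544

Mean z̄ = (78 + 80 + 80 + 80 + 80 + 79 + 78 + 74 + 72 + 75)/10 = 77.6000
Σ_{t=1}^{9}(z_t−z̄)(z_{t+1}−z̄) = 55.4400
γ_1 = 55.4400 / 10 = 5.544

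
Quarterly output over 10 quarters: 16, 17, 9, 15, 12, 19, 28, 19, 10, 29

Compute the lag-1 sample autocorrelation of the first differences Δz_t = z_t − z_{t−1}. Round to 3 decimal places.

-0.262

First differences Δz: 1, -8, 6, -3, 7, 9, -9, -9, 19
Mean of differences = 1.4444
Numerator Σ(Δz_t−Δz̄)(Δz_{t+1}−Δz̄) = -194.9753
Denominator Σ(Δz_t−Δz̄)² = 744.2222
r_1(Δz) = -194.9753 / 744.2222 = -0.262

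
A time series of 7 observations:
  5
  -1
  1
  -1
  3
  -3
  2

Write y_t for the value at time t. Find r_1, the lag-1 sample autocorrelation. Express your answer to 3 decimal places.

-0.555

Mean ȳ = (5 − 1 + 1 − 1 + 3 − 3 + 2)/7 = 0.8571
Deviations from mean: 4.1429, -1.8571, 0.1429, -1.8571, 2.1429, -3.8571, 1.1429
Σ(y_t−ȳ)(y_{t+1}−ȳ) = (-7.6939) + (-0.2653) + (-0.2653) + (-3.9796) + (-8.2653) + (-4.4082) = -24.8776
Denominator Σ(y_t−ȳ)² = 44.8571
r_1 = -24.8776 / 44.8571 = -0.555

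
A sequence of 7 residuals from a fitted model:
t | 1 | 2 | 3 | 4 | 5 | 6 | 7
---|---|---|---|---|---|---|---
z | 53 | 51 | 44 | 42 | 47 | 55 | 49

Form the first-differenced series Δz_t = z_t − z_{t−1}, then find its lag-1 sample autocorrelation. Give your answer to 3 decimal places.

First differences Δz: -2, -7, -2, 5, 8, -6
Mean of differences = -0.6667
Numerator Σ(Δz_t−Δz̄)(Δz_{t+1}−Δz̄) = 12.2222
Denominator Σ(Δz_t−Δz̄)² = 179.3333
r_1(Δz) = 12.2222 / 179.3333 = 0.068

0.068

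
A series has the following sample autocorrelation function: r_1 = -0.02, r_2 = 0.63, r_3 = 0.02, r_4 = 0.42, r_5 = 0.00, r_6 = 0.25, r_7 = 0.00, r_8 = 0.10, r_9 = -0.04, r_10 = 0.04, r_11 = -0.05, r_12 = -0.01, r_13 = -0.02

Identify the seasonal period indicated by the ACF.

2

The largest autocorrelation is r_2 = 0.63, with weaker echoes at lags 4 (0.42) and 6 (0.25); the remaining lags stay at or below 0.10.
The dominant spike at lag 2 indicates a seasonal period of 2.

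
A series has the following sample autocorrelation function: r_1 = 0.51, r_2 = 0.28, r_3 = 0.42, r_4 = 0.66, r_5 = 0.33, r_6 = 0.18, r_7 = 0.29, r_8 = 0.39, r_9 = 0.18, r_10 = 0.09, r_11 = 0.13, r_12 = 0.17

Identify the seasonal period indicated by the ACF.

4

The largest autocorrelation is r_4 = 0.66; the remaining lags stay at or below 0.51. The elevated value at lag 1 (0.51), dropping to 0.28 at lag 2, reflects decaying short-term dependence rather than seasonality.
The dominant spike at lag 4 indicates a seasonal period of 4.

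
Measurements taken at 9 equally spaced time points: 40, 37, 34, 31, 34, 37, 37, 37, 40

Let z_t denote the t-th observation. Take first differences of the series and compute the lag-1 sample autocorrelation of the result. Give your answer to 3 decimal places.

0.333

First differences Δz: -3, -3, -3, 3, 3, 0, 0, 3
Mean of differences = 0.0000
Numerator Σ(Δz_t−Δz̄)(Δz_{t+1}−Δz̄) = 18.0000
Denominator Σ(Δz_t−Δz̄)² = 54.0000
r_1(Δz) = 18.0000 / 54.0000 = 0.333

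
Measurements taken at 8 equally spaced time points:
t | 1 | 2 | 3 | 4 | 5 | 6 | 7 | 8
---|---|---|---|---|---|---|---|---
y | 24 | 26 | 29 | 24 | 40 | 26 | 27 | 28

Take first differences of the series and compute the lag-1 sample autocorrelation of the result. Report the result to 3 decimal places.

First differences Δy: 2, 3, -5, 16, -14, 1, 1
Mean of differences = 0.5714
Numerator Σ(Δy_t−Δȳ)(Δy_{t+1}−Δȳ) = -326.8980
Denominator Σ(Δy_t−Δȳ)² = 489.7143
r_1(Δy) = -326.8980 / 489.7143 = -0.668

-0.668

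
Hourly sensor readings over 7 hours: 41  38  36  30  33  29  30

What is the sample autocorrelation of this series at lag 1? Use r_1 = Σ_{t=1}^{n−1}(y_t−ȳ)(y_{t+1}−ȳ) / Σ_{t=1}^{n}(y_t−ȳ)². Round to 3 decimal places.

0.445

Mean ȳ = (41 + 38 + 36 + 30 + 33 + 29 + 30)/7 = 33.8571
Deviations from mean: 7.1429, 4.1429, 2.1429, -3.8571, -0.8571, -4.8571, -3.8571
Σ(y_t−ȳ)(y_{t+1}−ȳ) = (29.5918) + (8.8776) + (-8.2653) + (3.3061) + (4.1633) + (18.7347) = 56.4082
Denominator Σ(y_t−ȳ)² = 126.8571
r_1 = 56.4082 / 126.8571 = 0.445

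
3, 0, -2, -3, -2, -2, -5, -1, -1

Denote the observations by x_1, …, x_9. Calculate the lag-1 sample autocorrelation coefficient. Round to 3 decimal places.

0.216

Mean x̄ = (3 + 0 − 2 − 3 − 2 − 2 − 5 − 1 − 1)/9 = -1.4444
Numerator Σ_{t=1}^{8}(x_t−x̄)(x_{t+1}−x̄) = 8.2469
Denominator Σ(x_t−x̄)² = 38.2222
r_1 = 8.2469 / 38.2222 = 0.216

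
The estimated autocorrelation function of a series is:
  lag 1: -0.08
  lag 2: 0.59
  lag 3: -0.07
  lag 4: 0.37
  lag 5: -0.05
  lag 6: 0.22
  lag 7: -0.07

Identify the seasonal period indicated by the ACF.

2

The largest autocorrelation is r_2 = 0.59, with weaker echoes at lags 4 (0.37) and 6 (0.22); the remaining lags stay at or below -0.05.
The dominant spike at lag 2 indicates a seasonal period of 2.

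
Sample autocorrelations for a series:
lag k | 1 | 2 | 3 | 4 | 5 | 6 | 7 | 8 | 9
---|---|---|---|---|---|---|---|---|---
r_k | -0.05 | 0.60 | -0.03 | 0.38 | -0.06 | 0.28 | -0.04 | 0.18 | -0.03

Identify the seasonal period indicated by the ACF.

2

The largest autocorrelation is r_2 = 0.60, with weaker echoes at lags 4 (0.38), 6 (0.28) and 8 (0.18); the remaining lags stay at or below -0.03.
The dominant spike at lag 2 indicates a seasonal period of 2.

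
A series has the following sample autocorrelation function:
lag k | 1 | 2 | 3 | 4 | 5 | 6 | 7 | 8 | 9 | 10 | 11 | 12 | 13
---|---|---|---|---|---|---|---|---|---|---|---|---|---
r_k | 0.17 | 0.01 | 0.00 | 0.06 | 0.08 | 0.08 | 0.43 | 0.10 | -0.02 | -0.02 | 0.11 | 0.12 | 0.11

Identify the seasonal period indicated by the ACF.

7

The largest autocorrelation is r_7 = 0.43; the remaining lags stay at or below 0.17.
The dominant spike at lag 7 indicates a seasonal period of 7.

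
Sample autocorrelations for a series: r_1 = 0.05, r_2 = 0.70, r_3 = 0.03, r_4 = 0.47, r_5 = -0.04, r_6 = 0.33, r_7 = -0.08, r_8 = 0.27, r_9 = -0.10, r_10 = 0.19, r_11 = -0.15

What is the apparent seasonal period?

The largest autocorrelation is r_2 = 0.70, with weaker echoes at lags 4 (0.47), 6 (0.33), 8 (0.27) and 10 (0.19); the remaining lags stay at or below 0.05.
The dominant spike at lag 2 indicates a seasonal period of 2.

2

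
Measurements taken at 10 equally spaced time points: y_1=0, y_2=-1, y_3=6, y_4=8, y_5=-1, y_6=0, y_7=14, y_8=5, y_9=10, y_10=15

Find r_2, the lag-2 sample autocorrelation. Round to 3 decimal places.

-0.164

Mean ȳ = (0 − 1 + 6 + 8 − 1 + 0 + 14 + 5 + 10 + 15)/10 = 5.6000
Numerator Σ_{t=1}^{8}(y_t−ȳ)(y_{t+2}−ȳ) = -54.9200
Denominator Σ(y_t−ȳ)² = 334.4000
r_2 = -54.9200 / 334.4000 = -0.164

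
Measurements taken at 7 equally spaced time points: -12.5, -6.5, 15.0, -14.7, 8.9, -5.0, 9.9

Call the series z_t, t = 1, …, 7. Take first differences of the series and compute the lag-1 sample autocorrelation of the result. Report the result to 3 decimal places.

First differences Δz: 6.0, 21.5, -29.7, 23.6, -13.9, 14.9
Mean of differences = 3.7333
Numerator Σ(Δz_t−Δz̄)(Δz_{t+1}−Δz̄) = -1765.1578
Denominator Σ(Δz_t−Δz̄)² = 2268.8933
r_1(Δz) = -1765.1578 / 2268.8933 = -0.778

-0.778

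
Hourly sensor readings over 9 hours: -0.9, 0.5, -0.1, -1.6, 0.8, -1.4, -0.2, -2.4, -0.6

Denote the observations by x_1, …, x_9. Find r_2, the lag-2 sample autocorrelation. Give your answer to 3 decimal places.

Mean x̄ = (-0.9 + 0.5 − 0.1 − 1.6 + 0.8 − 1.4 − 0.2 − 2.4 − 0.6)/9 = -0.6556
Σ(x_t−x̄)(x_{t+2}−x̄) = (-0.1358) + (-1.0914) + (0.8086) + (0.7031) + (0.6631) + (1.2986) + (0.0253) = 2.2716
Denominator Σ(x_t−x̄)² = 8.5222
r_2 = 2.2716 / 8.5222 = 0.267

0.267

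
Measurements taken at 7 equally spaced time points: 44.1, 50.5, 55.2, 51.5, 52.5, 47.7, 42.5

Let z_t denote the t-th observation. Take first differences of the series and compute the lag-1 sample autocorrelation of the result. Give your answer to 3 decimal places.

0.222

First differences Δz: 6.4, 4.7, -3.7, 1.0, -4.8, -5.2
Mean of differences = -0.2667
Numerator Σ(Δz_t−Δz̄)(Δz_{t+1}−Δz̄) = 28.3322
Denominator Σ(Δz_t−Δz̄)² = 127.3933
r_1(Δz) = 28.3322 / 127.3933 = 0.222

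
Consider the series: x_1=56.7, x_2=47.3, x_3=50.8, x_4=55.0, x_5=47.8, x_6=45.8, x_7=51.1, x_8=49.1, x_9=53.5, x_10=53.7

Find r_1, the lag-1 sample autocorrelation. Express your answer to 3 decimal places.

-0.132

Mean x̄ = (56.7 + 47.3 + 50.8 + 55.0 + 47.8 + 45.8 + 51.1 + 49.1 + 53.5 + 53.7)/10 = 51.0800
Numerator Σ_{t=1}^{9}(x_t−x̄)(x_{t+1}−x̄) = -15.4184
Denominator Σ(x_t−x̄)² = 116.5960
r_1 = -15.4184 / 116.5960 = -0.132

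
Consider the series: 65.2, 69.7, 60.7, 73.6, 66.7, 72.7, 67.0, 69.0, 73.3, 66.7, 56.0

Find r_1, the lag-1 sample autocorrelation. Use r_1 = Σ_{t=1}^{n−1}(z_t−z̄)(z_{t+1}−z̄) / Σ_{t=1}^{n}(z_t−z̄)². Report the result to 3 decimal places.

Mean z̄ = (65.2 + 69.7 + 60.7 + 73.6 + 66.7 + 72.7 + 67.0 + 69.0 + 73.3 + 66.7 + 56.0)/11 = 67.3273
Numerator Σ_{t=1}^{10}(z_t−z̄)(z_{t+1}−z̄) = -58.6044
Denominator Σ(z_t−z̄)² = 289.9618
r_1 = -58.6044 / 289.9618 = -0.202

-0.202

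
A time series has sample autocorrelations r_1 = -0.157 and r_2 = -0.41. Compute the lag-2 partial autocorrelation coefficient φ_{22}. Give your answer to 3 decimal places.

-0.446

φ_{22} = (r_2 − r_1²) / (1 − r_1²)
r_1² = (-0.157)² = 0.024649
Numerator = -0.41 − 0.0246 = -0.4346; denominator = 1 − 0.0246 = 0.9754
φ_{22} = -0.4346 / 0.9754 = -0.446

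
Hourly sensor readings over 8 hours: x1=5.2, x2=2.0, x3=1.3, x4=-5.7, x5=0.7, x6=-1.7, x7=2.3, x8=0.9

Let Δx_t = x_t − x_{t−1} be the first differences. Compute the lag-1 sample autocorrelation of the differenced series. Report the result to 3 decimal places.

First differences Δx: -3.2, -0.7, -7.0, 6.4, -2.4, 4.0, -1.4
Mean of differences = -0.6143
Numerator Σ(Δx_t−Δx̄)(Δx_{t+1}−Δx̄) = -68.4131
Denominator Σ(Δx_t−Δx̄)² = 121.7686
r_1(Δx) = -68.4131 / 121.7686 = -0.562

-0.562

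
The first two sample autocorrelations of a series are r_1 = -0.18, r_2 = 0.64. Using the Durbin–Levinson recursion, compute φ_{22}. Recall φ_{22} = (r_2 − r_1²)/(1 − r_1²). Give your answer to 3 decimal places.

φ_{22} = (r_2 − r_1²) / (1 − r_1²)
r_1² = (-0.18)² = 0.0324
Numerator = 0.64 − 0.0324 = 0.6076; denominator = 1 − 0.0324 = 0.9676
φ_{22} = 0.6076 / 0.9676 = 0.628

0.628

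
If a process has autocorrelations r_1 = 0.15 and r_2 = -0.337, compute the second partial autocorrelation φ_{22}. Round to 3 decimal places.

-0.368

φ_{22} = (r_2 − r_1²) / (1 − r_1²)
r_1² = (0.15)² = 0.0225
Numerator = -0.337 − 0.0225 = -0.3595; denominator = 1 − 0.0225 = 0.9775
φ_{22} = -0.3595 / 0.9775 = -0.368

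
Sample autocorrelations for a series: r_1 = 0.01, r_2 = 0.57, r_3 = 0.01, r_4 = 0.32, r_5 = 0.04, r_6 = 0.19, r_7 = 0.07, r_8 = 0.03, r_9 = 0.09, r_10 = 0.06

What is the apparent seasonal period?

2

The largest autocorrelation is r_2 = 0.57, with weaker echoes at lags 4 (0.32) and 6 (0.19); the remaining lags stay at or below 0.09.
The dominant spike at lag 2 indicates a seasonal period of 2.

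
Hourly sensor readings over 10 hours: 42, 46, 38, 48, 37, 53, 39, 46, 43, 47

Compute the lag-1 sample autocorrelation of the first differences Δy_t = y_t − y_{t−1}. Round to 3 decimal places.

First differences Δy: 4, -8, 10, -11, 16, -14, 7, -3, 4
Mean of differences = 0.5556
Numerator Σ(Δy_t−Δȳ)(Δy_{t+1}−Δȳ) = -751.6420
Denominator Σ(Δy_t−Δȳ)² = 824.2222
r_1(Δy) = -751.6420 / 824.2222 = -0.912

-0.912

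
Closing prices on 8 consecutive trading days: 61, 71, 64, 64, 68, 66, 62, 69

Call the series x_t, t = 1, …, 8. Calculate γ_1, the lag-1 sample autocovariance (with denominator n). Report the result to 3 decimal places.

-5.939

Mean x̄ = (61 + 71 + 64 + 64 + 68 + 66 + 62 + 69)/8 = 65.6250
Deviations: -4.6250, 5.3750, -1.6250, -1.6250, 2.3750, 0.3750, -3.6250, 3.3750
Σ_{t=1}^{7}(x_t−x̄)(x_{t+1}−x̄) = -47.5156
γ_1 = -47.5156 / 8 = -5.939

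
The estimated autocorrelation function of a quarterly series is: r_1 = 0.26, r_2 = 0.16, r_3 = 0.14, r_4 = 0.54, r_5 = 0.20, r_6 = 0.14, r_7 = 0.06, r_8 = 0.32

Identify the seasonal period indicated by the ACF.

The largest autocorrelation is r_4 = 0.54, with a weaker echo at lag 8 (0.32); the remaining lags stay at or below 0.26. The elevated value at lag 1 (0.26), dropping to 0.16 at lag 2, reflects decaying short-term dependence rather than seasonality.
The dominant spike at lag 4 indicates a seasonal period of 4.

4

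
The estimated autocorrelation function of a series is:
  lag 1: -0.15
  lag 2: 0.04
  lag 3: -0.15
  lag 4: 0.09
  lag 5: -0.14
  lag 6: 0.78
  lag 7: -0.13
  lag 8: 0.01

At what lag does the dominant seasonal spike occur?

6

The largest autocorrelation is r_6 = 0.78; the remaining lags stay at or below 0.09.
The dominant spike at lag 6 indicates a seasonal period of 6.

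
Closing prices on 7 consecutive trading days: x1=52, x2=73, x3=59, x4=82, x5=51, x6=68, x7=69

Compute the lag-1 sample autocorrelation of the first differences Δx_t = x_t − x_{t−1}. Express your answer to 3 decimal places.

-0.774

First differences Δx: 21, -14, 23, -31, 17, 1
Mean of differences = 2.8333
Numerator Σ(Δx_t−Δx̄)(Δx_{t+1}−Δx̄) = -1832.8611
Denominator Σ(Δx_t−Δx̄)² = 2368.8333
r_1(Δx) = -1832.8611 / 2368.8333 = -0.774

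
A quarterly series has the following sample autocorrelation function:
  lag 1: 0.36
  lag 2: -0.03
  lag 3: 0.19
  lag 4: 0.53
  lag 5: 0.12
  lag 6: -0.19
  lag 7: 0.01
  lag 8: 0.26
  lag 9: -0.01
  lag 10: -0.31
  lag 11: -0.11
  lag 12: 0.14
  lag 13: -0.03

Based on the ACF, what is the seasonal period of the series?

The largest autocorrelation is r_4 = 0.53; the remaining lags stay at or below 0.36.
The dominant spike at lag 4 indicates a seasonal period of 4.

4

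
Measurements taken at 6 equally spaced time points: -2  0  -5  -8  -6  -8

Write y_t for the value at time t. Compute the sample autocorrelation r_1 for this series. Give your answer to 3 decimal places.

Mean ȳ = (-2 + 0 − 5 − 8 − 6 − 8)/6 = -4.8333
Deviations from mean: 2.8333, 4.8333, -0.1667, -3.1667, -1.1667, -3.1667
Σ(y_t−ȳ)(y_{t+1}−ȳ) = (13.6944) + (-0.8056) + (0.5278) + (3.6944) + (3.6944) = 20.8056
Denominator Σ(y_t−ȳ)² = 52.8333
r_1 = 20.8056 / 52.8333 = 0.394

0.394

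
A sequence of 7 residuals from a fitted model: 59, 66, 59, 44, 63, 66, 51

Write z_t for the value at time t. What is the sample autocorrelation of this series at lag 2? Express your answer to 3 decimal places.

Mean z̄ = (59 + 66 + 59 + 44 + 63 + 66 + 51)/7 = 58.2857
Deviations from mean: 0.7143, 7.7143, 0.7143, -14.2857, 4.7143, 7.7143, -7.2857
Σ(z_t−z̄)(z_{t+2}−z̄) = (0.5102) + (-110.2041) + (3.3673) + (-110.2041) + (-34.3469) = -250.8776
Denominator Σ(z_t−z̄)² = 399.4286
r_2 = -250.8776 / 399.4286 = -0.628

-0.628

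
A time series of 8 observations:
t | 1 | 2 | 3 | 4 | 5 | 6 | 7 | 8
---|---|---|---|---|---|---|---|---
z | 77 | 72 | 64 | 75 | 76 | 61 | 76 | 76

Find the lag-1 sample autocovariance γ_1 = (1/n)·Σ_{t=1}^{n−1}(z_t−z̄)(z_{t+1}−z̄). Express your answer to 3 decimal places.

-10.377

Mean z̄ = (77 + 72 + 64 + 75 + 76 + 61 + 76 + 76)/8 = 72.1250
Σ_{t=1}^{7}(z_t−z̄)(z_{t+1}−z̄) = -83.0156
γ_1 = -83.0156 / 8 = -10.377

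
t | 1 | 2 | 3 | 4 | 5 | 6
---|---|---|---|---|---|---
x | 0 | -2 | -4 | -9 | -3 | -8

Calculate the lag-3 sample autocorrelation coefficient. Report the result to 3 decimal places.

-0.299

Mean x̄ = (0 − 2 − 4 − 9 − 3 − 8)/6 = -4.3333
Numerator Σ_{t=1}^{3}(x_t−x̄)(x_{t+3}−x̄) = -18.3333
Denominator Σ(x_t−x̄)² = 61.3333
r_3 = -18.3333 / 61.3333 = -0.299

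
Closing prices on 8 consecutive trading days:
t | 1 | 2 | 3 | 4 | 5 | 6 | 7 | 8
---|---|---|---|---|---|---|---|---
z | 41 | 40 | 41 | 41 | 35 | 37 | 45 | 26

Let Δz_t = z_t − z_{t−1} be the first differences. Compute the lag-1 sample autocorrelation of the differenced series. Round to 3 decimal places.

First differences Δz: -1, 1, 0, -6, 2, 8, -19
Mean of differences = -2.1429
Numerator Σ(Δz_t−Δz̄)(Δz_{t+1}−Δz̄) = -142.8776
Denominator Σ(Δz_t−Δz̄)² = 434.8571
r_1(Δz) = -142.8776 / 434.8571 = -0.329

-0.329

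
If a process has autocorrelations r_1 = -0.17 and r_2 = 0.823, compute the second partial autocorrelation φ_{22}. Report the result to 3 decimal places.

0.818

φ_{22} = (r_2 − r_1²) / (1 − r_1²)
r_1² = (-0.17)² = 0.0289
Numerator = 0.823 − 0.0289 = 0.7941; denominator = 1 − 0.0289 = 0.9711
φ_{22} = 0.7941 / 0.9711 = 0.818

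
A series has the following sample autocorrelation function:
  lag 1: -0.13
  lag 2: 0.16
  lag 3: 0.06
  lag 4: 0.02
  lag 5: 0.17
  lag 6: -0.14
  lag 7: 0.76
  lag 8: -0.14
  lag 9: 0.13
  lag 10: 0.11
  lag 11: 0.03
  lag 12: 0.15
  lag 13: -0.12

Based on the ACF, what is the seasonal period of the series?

The largest autocorrelation is r_7 = 0.76; the remaining lags stay at or below 0.17.
The dominant spike at lag 7 indicates a seasonal period of 7.

7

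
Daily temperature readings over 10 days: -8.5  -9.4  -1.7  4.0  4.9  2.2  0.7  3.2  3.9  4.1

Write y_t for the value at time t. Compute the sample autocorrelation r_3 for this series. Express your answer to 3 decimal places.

-0.233

Mean ȳ = (-8.5 − 9.4 − 1.7 + 4.0 + 4.9 + 2.2 + 0.7 + 3.2 + 3.9 + 4.1)/10 = 0.3400
Σ(y_t−ȳ)(y_{t+3}−ȳ) = (-32.3544) + (-44.4144) + (-3.7944) + (1.3176) + (13.0416) + (6.6216) + (1.3536) = -58.2288
Denominator Σ(y_t−ȳ)² = 249.9440
r_3 = -58.2288 / 249.9440 = -0.233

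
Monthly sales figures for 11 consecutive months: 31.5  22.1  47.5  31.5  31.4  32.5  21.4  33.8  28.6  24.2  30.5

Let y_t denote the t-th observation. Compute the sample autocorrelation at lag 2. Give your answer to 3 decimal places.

0.043

Mean ȳ = (31.5 + 22.1 + 47.5 + 31.5 + 31.4 + 32.5 + 21.4 + 33.8 + 28.6 + 24.2 + 30.5)/11 = 30.4545
Numerator Σ_{t=1}^{9}(y_t−ȳ)(y_{t+2}−ȳ) = 21.4059
Denominator Σ(y_t−ȳ)² = 503.3473
r_2 = 21.4059 / 503.3473 = 0.043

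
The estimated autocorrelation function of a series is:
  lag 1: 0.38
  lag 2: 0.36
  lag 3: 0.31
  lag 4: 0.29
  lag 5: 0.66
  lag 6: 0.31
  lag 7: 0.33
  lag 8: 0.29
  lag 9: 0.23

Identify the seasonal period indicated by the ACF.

5

The largest autocorrelation is r_5 = 0.66; the remaining lags stay at or below 0.38. The elevated value at lag 1 (0.38), dropping to 0.36 at lag 2, reflects decaying short-term dependence rather than seasonality.
The dominant spike at lag 5 indicates a seasonal period of 5.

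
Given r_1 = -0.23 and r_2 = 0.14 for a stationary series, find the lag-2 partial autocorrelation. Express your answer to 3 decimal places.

φ_{22} = (r_2 − r_1²) / (1 − r_1²)
r_1² = (-0.23)² = 0.0529
Numerator = 0.14 − 0.0529 = 0.0871; denominator = 1 − 0.0529 = 0.9471
φ_{22} = 0.0871 / 0.9471 = 0.092

0.092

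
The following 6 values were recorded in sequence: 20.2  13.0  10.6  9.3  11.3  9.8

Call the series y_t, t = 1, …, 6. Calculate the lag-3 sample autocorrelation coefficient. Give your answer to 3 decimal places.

Mean ȳ = (20.2 + 13.0 + 10.6 + 9.3 + 11.3 + 9.8)/6 = 12.3667
Deviations from mean: 7.8333, 0.6333, -1.7667, -3.0667, -1.0667, -2.5667
Σ(y_t−ȳ)(y_{t+3}−ȳ) = (-24.0222) + (-0.6756) + (4.5344) = -20.1633
Denominator Σ(y_t−ȳ)² = 82.0133
r_3 = -20.1633 / 82.0133 = -0.246

-0.246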